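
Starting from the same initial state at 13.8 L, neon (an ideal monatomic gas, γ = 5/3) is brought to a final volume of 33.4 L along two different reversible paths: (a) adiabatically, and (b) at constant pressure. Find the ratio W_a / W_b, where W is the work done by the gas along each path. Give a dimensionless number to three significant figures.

Path (a) adiabatic: W = P₁V₁(1 − (V₁/V₂)^(γ−1))/(γ−1) → W_a/(P₁V₁) = 0.6679.
Path (b) isobaric: W = P₁(V₂ − V₁) → W_b/(P₁V₁) = 1.42.
W_a / W_b = 0.6679 / 1.42 = 0.4703.

W_a / W_b ≈ 0.470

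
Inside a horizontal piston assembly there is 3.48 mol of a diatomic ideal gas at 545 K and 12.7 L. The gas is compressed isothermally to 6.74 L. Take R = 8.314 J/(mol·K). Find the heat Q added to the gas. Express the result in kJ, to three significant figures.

Q ≈ -9.99 kJ

Isothermal ⇒ ΔU = 0, so Q = W = nRT ln(V₂/V₁).
Q = (3.48)(8.314)(545) ln(6.74/12.7) = 15768 × -0.6335 = -9990 J.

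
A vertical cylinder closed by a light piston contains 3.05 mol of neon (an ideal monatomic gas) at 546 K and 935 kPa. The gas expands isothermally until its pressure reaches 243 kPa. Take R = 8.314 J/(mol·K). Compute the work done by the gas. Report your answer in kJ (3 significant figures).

W ≈ 18.7 kJ

Isothermal process: W = nRT ln(V₂/V₁) = nRT ln(P₁/P₂).
W = (3.05)(8.314)(546) × ln(935/243)
  = 13845 × ln(3.848) = 13845 × 1.347
W_by_gas = 18656 J.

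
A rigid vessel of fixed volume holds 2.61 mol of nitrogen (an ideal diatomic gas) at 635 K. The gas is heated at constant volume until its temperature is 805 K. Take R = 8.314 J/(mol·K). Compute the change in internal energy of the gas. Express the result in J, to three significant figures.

Constant volume ⇒ W = 0, so Q = ΔU = nCᵥΔT with Cᵥ = 5R/2 = 20.79 J/(mol·K).
ΔU = (2.61)(20.79)(805 − 635) = 9222 J.

ΔU ≈ 9220 J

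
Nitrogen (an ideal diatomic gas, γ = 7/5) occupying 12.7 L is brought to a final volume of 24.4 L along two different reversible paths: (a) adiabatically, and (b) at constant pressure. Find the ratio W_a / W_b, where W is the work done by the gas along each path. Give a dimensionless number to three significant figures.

Path (a) adiabatic: W = P₁V₁(1 − (V₁/V₂)^(γ−1))/(γ−1) → W_a/(P₁V₁) = 0.5747.
Path (b) isobaric: W = P₁(V₂ − V₁) → W_b/(P₁V₁) = 0.9213.
W_a / W_b = 0.5747 / 0.9213 = 0.6238.

W_a / W_b ≈ 0.624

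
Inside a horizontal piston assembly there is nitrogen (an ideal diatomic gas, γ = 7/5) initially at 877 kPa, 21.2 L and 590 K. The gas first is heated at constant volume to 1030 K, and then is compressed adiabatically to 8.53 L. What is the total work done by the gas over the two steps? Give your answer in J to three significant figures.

Step 1 (isochoric): W = 0 (constant volume).
After step 1: P = 1531 kPa (V unchanged).
Step 2 (adiabatic): W = (P₁V₁ − P₂V₂)/(γ−1) = (32458 − 46717)/0.4 = -35648 J.
W_total = 0 − 35648 = -35648 J.

W_total ≈ -35600 J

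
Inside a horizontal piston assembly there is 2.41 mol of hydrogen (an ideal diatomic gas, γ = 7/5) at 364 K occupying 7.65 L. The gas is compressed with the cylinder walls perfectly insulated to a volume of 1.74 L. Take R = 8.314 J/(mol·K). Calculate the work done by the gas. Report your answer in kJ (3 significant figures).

Adiabatic: TV^(γ−1) = const with γ = 7/5.
T₂ = T₁ (V₁/V₂)^(γ−1) = 364 × (7.65/1.74)^0.4 = 364 × 1.808 = 658.2 K.
W_by = nCᵥ(T₁ − T₂) = (2.41)(20.79)(364 − 658.2) = -14736 J.

W ≈ -14.7 kJ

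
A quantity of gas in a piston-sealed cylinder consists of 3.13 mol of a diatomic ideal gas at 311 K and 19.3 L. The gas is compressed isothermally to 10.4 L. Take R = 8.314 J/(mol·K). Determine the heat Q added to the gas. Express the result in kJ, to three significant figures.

Q ≈ -5.00 kJ

Isothermal ⇒ ΔU = 0, so Q = W = nRT ln(V₂/V₁).
Q = (3.13)(8.314)(311) ln(10.4/19.3) = 8093 × -0.6183 = -5004 J.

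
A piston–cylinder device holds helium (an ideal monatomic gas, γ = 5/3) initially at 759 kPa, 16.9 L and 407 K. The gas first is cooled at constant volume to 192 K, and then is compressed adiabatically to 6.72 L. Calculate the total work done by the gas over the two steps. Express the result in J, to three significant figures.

Step 1 (isochoric): W = 0 (constant volume).
After step 1: P = 358.1 kPa (V unchanged).
Step 2 (adiabatic): W = (P₁V₁ − P₂V₂)/(γ−1) = (6051 − 11190)/0.667 = -7709 J.
W_total = 0 − 7709 = -7709 J.

W_total ≈ -7710 J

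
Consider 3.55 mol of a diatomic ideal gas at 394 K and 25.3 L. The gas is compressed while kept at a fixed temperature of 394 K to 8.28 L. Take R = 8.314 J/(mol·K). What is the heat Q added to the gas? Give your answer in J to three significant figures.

Q ≈ -13000 J

Isothermal ⇒ ΔU = 0, so Q = W = nRT ln(V₂/V₁).
Q = (3.55)(8.314)(394) ln(8.28/25.3) = 11629 × -1.117 = -12989 J.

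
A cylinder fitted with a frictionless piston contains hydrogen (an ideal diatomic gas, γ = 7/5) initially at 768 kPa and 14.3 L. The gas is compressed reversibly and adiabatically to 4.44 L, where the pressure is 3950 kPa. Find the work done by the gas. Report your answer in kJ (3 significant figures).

W ≈ -16.4 kJ

Adiabatic: W = (P₁V₁ − P₂V₂)/(γ − 1) with γ = 7/5.
P₁V₁ = 10982 J, P₂V₂ = 17538 J.
W = (10982 − 17538) / 0.4 = -16389 J.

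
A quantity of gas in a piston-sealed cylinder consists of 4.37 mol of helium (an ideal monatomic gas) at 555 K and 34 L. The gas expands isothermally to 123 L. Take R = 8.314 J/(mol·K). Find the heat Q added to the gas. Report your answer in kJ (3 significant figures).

Isothermal ⇒ ΔU = 0, so Q = W = nRT ln(V₂/V₁).
Q = (4.37)(8.314)(555) ln(123/34) = 20164 × 1.286 = 25928 J.

Q ≈ 25.9 kJ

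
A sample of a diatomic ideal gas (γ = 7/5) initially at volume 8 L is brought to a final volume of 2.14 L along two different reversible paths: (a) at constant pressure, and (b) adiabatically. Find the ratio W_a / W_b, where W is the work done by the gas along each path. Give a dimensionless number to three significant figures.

W_a / W_b ≈ 0.422

Path (a) isobaric: W = P₁(V₂ − V₁) → W_a/(P₁V₁) = -0.7325.
Path (b) adiabatic: W = P₁V₁(1 − (V₁/V₂)^(γ−1))/(γ−1) → W_b/(P₁V₁) = -1.737.
W_a / W_b = -0.7325 / -1.737 = 0.4218.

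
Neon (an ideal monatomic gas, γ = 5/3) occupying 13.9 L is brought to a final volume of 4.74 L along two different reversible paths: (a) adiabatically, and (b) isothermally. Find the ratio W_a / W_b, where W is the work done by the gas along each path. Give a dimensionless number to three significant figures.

Path (a) adiabatic: W = P₁V₁(1 − (V₁/V₂)^(γ−1))/(γ−1) → W_a/(P₁V₁) = -1.573.
Path (b) isothermal: W = P₁V₁ ln(V₂/V₁) → W_b/(P₁V₁) = -1.076.
W_a / W_b = -1.573 / -1.076 = 1.462.

W_a / W_b ≈ 1.46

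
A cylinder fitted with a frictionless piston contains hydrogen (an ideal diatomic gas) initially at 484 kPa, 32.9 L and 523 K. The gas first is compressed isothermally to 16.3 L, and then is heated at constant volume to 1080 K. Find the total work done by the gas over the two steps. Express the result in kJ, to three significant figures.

Step 1 (isothermal): W = P₁V₁ ln(V₂/V₁) = (15924) ln(16.3/32.9) = -11183 J.
Step 2 (isochoric): W = 0 (constant volume).
W_total = -11183 + 0 = -11183 J.

W_total ≈ -11.2 kJ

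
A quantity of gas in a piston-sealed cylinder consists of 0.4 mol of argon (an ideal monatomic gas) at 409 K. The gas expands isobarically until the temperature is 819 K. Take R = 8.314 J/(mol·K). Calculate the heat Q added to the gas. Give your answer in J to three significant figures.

Isobaric: W = nRΔT = (0.4)(8.314)(410) = 1363 J.
ΔU = nCᵥΔT with Cᵥ = 3R/2: ΔU = (0.4)(12.47)(410) = 2045 J.
Q = ΔU + W = 2045 + 1363 = 3409 J.

Q ≈ 3410 J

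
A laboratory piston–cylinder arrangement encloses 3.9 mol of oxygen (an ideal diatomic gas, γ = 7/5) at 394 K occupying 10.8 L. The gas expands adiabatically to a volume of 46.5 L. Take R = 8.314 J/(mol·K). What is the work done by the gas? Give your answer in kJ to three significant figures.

Adiabatic: TV^(γ−1) = const with γ = 7/5.
T₂ = T₁ (V₁/V₂)^(γ−1) = 394 × (10.8/46.5)^0.4 = 394 × 0.5577 = 219.7 K.
W_by = nCᵥ(T₁ − T₂) = (3.9)(20.79)(394 − 219.7) = 14127 J.

W ≈ 14.1 kJ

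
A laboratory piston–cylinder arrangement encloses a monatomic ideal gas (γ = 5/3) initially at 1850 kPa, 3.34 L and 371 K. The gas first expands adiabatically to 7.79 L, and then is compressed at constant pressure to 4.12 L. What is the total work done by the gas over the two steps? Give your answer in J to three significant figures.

W_total ≈ 2340 J

Step 1 (adiabatic): W = (P₁V₁ − P₂V₂)/(γ−1) = (6179 − 3513)/0.667 = 3998 J.
After step 1: P = 451 kPa, V = 7.79 L, T = 211 K.
Step 2 (isobaric): W = PΔV = (451 kPa)(4.12 − 7.79 L) = -1655 J.
W_total = 3998 − 1655 = 2343 J.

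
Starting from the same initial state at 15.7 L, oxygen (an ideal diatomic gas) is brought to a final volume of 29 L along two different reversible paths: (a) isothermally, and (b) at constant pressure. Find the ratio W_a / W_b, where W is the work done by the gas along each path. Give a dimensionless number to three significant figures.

Path (a) isothermal: W = P₁V₁ ln(V₂/V₁) → W_a/(P₁V₁) = 0.6136.
Path (b) isobaric: W = P₁(V₂ − V₁) → W_b/(P₁V₁) = 0.8471.
W_a / W_b = 0.6136 / 0.8471 = 0.7244.

W_a / W_b ≈ 0.724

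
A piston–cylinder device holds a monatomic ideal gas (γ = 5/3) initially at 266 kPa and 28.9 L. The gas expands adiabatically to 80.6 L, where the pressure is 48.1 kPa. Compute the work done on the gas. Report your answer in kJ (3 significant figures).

W ≈ -5.72 kJ

Adiabatic: W = (P₁V₁ − P₂V₂)/(γ − 1) with γ = 5/3.
P₁V₁ = 7687 J, P₂V₂ = 3877 J.
W = (7687 − 3877) / 0.6667 = 5716 J.
Work on gas = −W_by = -5716 J.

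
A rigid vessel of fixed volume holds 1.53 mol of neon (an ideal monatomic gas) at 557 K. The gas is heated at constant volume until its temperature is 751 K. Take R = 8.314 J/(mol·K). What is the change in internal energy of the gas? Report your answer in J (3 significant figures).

ΔU ≈ 3700 J

Constant volume ⇒ W = 0, so Q = ΔU = nCᵥΔT with Cᵥ = 3R/2 = 12.47 J/(mol·K).
ΔU = (1.53)(12.47)(751 − 557) = 3702 J.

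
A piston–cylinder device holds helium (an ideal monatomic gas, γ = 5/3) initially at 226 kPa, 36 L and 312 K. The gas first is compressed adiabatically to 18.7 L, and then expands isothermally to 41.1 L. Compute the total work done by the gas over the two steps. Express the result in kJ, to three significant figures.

W_total ≈ 3.23 kJ

Step 1 (adiabatic): W = (P₁V₁ − P₂V₂)/(γ−1) = (8136 − 12591)/0.667 = -6682 J.
After step 1: P = 673.3 kPa, V = 18.7 L, T = 482.8 K.
Step 2 (isothermal): W = P₁V₁ ln(V₂/V₁) = (12591) ln(41.1/18.7) = 9915 J.
W_total = -6682 + 9915 = 3233 J.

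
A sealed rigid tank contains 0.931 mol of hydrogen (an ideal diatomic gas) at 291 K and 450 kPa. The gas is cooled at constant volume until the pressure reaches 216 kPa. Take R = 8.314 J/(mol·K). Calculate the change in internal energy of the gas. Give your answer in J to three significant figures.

ΔU ≈ -2930 J

Constant volume ⇒ W = 0, so Q = ΔU = nCᵥΔT with Cᵥ = 5R/2 = 20.79 J/(mol·K).
At constant V, T₂/T₁ = P₂/P₁ ⇒ ΔT = T₁(P₂/P₁ − 1) = 291·(216/450 − 1) = -151.3 K.
ΔU = (0.931)(20.79)(-151.3) = -2928 J.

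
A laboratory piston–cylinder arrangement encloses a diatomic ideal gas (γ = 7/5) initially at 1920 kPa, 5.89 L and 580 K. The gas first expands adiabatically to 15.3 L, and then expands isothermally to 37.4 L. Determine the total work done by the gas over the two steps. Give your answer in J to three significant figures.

Step 1 (adiabatic): W = (P₁V₁ − P₂V₂)/(γ−1) = (11309 − 7719)/0.4 = 8973 J.
After step 1: P = 504.5 kPa, V = 15.3 L, T = 395.9 K.
Step 2 (isothermal): W = P₁V₁ ln(V₂/V₁) = (7719) ln(37.4/15.3) = 6900 J.
W_total = 8973 + 6900 = 15873 J.

W_total ≈ 15900 J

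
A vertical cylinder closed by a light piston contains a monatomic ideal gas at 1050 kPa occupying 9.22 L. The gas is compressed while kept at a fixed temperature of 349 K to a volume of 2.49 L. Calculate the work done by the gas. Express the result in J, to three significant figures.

Isothermal: W = nRT ln(V₂/V₁) = P₁V₁ ln(V₂/V₁).
P₁V₁ = (1050 kPa)(9.22 L) = 9681 J.
W = 9681 × ln(2.49/9.22) = 9681 × -1.309
W_by_gas = -12673 J.

W ≈ -12700 J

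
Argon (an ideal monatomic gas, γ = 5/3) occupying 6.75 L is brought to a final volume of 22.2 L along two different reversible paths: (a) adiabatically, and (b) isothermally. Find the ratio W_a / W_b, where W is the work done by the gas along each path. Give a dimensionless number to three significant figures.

Path (a) adiabatic: W = P₁V₁(1 − (V₁/V₂)^(γ−1))/(γ−1) → W_a/(P₁V₁) = 0.8217.
Path (b) isothermal: W = P₁V₁ ln(V₂/V₁) → W_b/(P₁V₁) = 1.191.
W_a / W_b = 0.8217 / 1.191 = 0.6902.

W_a / W_b ≈ 0.690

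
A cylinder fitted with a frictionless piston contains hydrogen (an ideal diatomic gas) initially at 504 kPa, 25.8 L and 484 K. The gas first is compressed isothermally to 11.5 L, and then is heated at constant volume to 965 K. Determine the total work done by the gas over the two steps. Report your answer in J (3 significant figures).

Step 1 (isothermal): W = P₁V₁ ln(V₂/V₁) = (13003) ln(11.5/25.8) = -10507 J.
Step 2 (isochoric): W = 0 (constant volume).
W_total = -10507 + 0 = -10507 J.

W_total ≈ -10500 J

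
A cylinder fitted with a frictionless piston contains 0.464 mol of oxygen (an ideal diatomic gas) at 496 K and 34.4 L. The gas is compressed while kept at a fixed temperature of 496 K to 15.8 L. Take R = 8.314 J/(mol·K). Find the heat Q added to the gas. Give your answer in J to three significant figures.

Q ≈ -1490 J

Isothermal ⇒ ΔU = 0, so Q = W = nRT ln(V₂/V₁).
Q = (0.464)(8.314)(496) ln(15.8/34.4) = 1913 × -0.778 = -1489 J.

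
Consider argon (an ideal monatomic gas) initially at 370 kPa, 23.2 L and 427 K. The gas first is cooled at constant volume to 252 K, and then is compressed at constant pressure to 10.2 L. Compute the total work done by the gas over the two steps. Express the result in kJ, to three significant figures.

W_total ≈ -2.84 kJ

Step 1 (isochoric): W = 0 (constant volume).
After step 1: P = 218.4 kPa (V unchanged).
Step 2 (isobaric): W = PΔV = (218.4 kPa)(10.2 − 23.2 L) = -2839 J.
W_total = 0 − 2839 = -2839 J.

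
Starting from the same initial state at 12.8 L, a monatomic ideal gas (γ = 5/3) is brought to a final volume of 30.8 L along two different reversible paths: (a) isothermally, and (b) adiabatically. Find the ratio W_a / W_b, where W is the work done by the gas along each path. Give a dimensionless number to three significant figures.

Path (a) isothermal: W = P₁V₁ ln(V₂/V₁) → W_a/(P₁V₁) = 0.8781.
Path (b) adiabatic: W = P₁V₁(1 − (V₁/V₂)^(γ−1))/(γ−1) → W_b/(P₁V₁) = 0.6647.
W_a / W_b = 0.8781 / 0.6647 = 1.321.

W_a / W_b ≈ 1.32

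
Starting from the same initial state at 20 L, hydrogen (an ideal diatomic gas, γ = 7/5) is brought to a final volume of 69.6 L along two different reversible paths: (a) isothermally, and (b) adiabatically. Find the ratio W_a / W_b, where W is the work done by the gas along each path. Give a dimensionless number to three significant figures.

Path (a) isothermal: W = P₁V₁ ln(V₂/V₁) → W_a/(P₁V₁) = 1.247.
Path (b) adiabatic: W = P₁V₁(1 − (V₁/V₂)^(γ−1))/(γ−1) → W_b/(P₁V₁) = 0.9819.
W_a / W_b = 1.247 / 0.9819 = 1.27.

W_a / W_b ≈ 1.27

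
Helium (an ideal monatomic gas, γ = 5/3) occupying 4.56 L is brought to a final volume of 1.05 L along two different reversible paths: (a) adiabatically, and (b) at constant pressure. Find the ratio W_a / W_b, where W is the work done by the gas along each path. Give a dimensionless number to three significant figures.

W_a / W_b ≈ 3.24

Path (a) adiabatic: W = P₁V₁(1 − (V₁/V₂)^(γ−1))/(γ−1) → W_a/(P₁V₁) = -2.493.
Path (b) isobaric: W = P₁(V₂ − V₁) → W_b/(P₁V₁) = -0.7697.
W_a / W_b = -2.493 / -0.7697 = 3.238.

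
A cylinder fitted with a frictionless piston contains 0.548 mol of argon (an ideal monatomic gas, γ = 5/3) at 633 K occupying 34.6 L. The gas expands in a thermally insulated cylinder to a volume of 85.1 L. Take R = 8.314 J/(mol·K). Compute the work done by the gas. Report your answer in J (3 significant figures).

Adiabatic: TV^(γ−1) = const with γ = 5/3.
T₂ = T₁ (V₁/V₂)^(γ−1) = 633 × (34.6/85.1)^0.667 = 633 × 0.5488 = 347.4 K.
W_by = nCᵥ(T₁ − T₂) = (0.548)(12.47)(633 − 347.4) = 1952 J.

W ≈ 1950 J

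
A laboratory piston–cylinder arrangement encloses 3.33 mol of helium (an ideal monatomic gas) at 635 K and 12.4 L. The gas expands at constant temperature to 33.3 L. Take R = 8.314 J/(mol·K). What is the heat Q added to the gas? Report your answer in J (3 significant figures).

Isothermal ⇒ ΔU = 0, so Q = W = nRT ln(V₂/V₁).
Q = (3.33)(8.314)(635) ln(33.3/12.4) = 17580 × 0.9879 = 17367 J.

Q ≈ 17400 J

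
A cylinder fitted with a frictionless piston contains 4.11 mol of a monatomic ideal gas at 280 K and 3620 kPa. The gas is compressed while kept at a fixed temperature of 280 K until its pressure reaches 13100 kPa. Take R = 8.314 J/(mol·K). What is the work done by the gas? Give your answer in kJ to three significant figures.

Isothermal process: W = nRT ln(V₂/V₁) = nRT ln(P₁/P₂).
W = (4.11)(8.314)(280) × ln(3620/13100)
  = 9568 × ln(0.2763) = 9568 × -1.286
W_by_gas = -12305 J.

W ≈ -12.3 kJ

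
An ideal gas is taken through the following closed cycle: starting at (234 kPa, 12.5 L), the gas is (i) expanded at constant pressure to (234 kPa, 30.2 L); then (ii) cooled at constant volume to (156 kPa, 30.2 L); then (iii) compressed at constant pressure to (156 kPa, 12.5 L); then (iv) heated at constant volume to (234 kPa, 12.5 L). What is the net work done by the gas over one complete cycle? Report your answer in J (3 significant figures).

Constant-volume legs do no work.
W(i) = (234)(30.2 − 12.5) = 4142 J; W(iii) = (156)(12.5 − 30.2) = -2761 J.
W_net = 4142 − 2761 = 1381 J (the clockwise enclosed area).

W_net ≈ 1380 J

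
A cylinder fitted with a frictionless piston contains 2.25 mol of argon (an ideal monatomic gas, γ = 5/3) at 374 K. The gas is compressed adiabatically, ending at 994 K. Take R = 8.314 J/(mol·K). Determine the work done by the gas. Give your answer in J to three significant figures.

W ≈ -17400 J

Adiabatic ⇒ Q = 0, so W_by = −ΔU = nCᵥ(T₁ − T₂).
Cᵥ = 3R/2 = 12.47 J/(mol·K).
W = (2.25)(12.47)(374 − 994) = -17397 J.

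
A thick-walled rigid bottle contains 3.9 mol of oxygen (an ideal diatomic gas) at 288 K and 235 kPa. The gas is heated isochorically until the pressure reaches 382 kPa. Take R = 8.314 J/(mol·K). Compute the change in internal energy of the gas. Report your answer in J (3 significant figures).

Constant volume ⇒ W = 0, so Q = ΔU = nCᵥΔT with Cᵥ = 5R/2 = 20.79 J/(mol·K).
At constant V, T₂/T₁ = P₂/P₁ ⇒ ΔT = T₁(P₂/P₁ − 1) = 288·(382/235 − 1) = 180.2 K.
ΔU = (3.9)(20.79)(180.2) = 14603 J.

ΔU ≈ 14600 J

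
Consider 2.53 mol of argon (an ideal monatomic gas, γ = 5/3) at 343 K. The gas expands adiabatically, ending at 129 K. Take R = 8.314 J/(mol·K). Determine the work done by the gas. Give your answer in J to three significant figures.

W ≈ 6750 J

Adiabatic ⇒ Q = 0, so W_by = −ΔU = nCᵥ(T₁ − T₂).
Cᵥ = 3R/2 = 12.47 J/(mol·K).
W = (2.53)(12.47)(343 − 129) = 6752 J.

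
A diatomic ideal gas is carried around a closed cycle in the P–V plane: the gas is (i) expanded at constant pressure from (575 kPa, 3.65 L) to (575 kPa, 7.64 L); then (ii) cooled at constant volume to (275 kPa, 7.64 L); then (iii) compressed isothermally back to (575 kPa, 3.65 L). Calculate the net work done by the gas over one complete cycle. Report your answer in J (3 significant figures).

W_net ≈ 742 J

Leg (i): W = PΔV = (575)(7.64 − 3.65) = 2294 J.
Leg (ii): W = 0.
Leg (iii): W = PᵢVᵢ ln(V_f/Vᵢ) = (2101) ln(3.65/7.64) = -1552 J.
W_net = 2294 − 1552 = 742.3 J.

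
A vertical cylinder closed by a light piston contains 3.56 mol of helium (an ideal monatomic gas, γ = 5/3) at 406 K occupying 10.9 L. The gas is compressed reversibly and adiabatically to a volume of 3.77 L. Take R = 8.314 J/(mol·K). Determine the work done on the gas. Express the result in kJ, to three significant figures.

Adiabatic: TV^(γ−1) = const with γ = 5/3.
T₂ = T₁ (V₁/V₂)^(γ−1) = 406 × (10.9/3.77)^0.667 = 406 × 2.03 = 824 K.
W_by = nCᵥ(T₁ − T₂) = (3.56)(12.47)(406 − 824) = -18557 J.
Work on gas = −W_by = 18557 J.

W ≈ 18.6 kJ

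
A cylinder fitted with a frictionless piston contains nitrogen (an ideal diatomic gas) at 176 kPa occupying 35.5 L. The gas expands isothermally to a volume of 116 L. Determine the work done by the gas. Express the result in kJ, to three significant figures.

Isothermal: W = nRT ln(V₂/V₁) = P₁V₁ ln(V₂/V₁).
P₁V₁ = (176 kPa)(35.5 L) = 6248 J.
W = 6248 × ln(116/35.5) = 6248 × 1.184
W_by_gas = 7398 J.

W ≈ 7.40 kJ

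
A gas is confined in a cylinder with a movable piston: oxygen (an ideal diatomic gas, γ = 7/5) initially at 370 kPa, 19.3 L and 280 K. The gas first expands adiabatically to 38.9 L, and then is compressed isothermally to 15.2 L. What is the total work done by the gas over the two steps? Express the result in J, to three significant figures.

W_total ≈ -705 J

Step 1 (adiabatic): W = (P₁V₁ − P₂V₂)/(γ−1) = (7141 − 5395)/0.4 = 4365 J.
After step 1: P = 138.7 kPa, V = 38.9 L, T = 211.5 K.
Step 2 (isothermal): W = P₁V₁ ln(V₂/V₁) = (5395) ln(15.2/38.9) = -5070 J.
W_total = 4365 − 5070 = -705.1 J.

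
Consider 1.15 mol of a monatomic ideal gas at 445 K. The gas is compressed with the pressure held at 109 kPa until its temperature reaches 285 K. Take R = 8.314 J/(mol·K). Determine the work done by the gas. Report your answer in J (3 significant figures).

Isobaric: W = P ΔV = nR ΔT.
W = (1.15)(8.314)(285 − 445) = -1530 J.

W ≈ -1530 J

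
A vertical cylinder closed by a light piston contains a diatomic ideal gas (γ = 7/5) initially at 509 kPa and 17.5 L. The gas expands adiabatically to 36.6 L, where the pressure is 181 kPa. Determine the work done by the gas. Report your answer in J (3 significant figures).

Adiabatic: W = (P₁V₁ − P₂V₂)/(γ − 1) with γ = 7/5.
P₁V₁ = 8908 J, P₂V₂ = 6625 J.
W = (8908 − 6625) / 0.4 = 5707 J.

W ≈ 5710 J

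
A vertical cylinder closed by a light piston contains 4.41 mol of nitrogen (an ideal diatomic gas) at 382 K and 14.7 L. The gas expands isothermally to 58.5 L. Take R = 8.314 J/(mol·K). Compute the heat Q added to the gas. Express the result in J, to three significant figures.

Isothermal ⇒ ΔU = 0, so Q = W = nRT ln(V₂/V₁).
Q = (4.41)(8.314)(382) ln(58.5/14.7) = 14006 × 1.381 = 19345 J.

Q ≈ 19300 J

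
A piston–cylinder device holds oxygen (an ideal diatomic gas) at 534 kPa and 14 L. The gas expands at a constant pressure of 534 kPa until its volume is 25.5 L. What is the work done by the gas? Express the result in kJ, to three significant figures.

W ≈ 6.14 kJ

Isobaric: W = P ΔV.
W = (534 kPa)(25.5 − 14 L) = (534)(11.5) = 6141 J.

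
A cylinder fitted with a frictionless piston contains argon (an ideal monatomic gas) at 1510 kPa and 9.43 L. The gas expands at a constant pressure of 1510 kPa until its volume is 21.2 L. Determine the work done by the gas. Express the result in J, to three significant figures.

W ≈ 17800 J

Isobaric: W = P ΔV.
W = (1510 kPa)(21.2 − 9.43 L) = (1510)(11.77) = 17773 J.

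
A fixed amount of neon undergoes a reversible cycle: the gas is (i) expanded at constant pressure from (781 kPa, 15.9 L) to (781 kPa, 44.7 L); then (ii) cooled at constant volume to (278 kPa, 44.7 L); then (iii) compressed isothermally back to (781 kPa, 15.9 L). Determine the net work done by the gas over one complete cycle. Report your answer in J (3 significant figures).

Leg (i): W = PΔV = (781)(44.7 − 15.9) = 22493 J.
Leg (ii): W = 0.
Leg (iii): W = PᵢVᵢ ln(V_f/Vᵢ) = (12427) ln(15.9/44.7) = -12845 J.
W_net = 22493 − 12845 = 9648 J.

W_net ≈ 9650 J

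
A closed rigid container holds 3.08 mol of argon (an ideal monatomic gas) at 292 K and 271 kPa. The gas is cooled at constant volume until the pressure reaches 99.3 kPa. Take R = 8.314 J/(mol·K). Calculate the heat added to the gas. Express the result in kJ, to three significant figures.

Constant volume ⇒ W = 0, so Q = ΔU = nCᵥΔT with Cᵥ = 3R/2 = 12.47 J/(mol·K).
At constant V, T₂/T₁ = P₂/P₁ ⇒ ΔT = T₁(P₂/P₁ − 1) = 292·(99.3/271 − 1) = -185 K.
ΔU = (3.08)(12.47)(-185) = -7106 J.

Q ≈ -7.11 kJ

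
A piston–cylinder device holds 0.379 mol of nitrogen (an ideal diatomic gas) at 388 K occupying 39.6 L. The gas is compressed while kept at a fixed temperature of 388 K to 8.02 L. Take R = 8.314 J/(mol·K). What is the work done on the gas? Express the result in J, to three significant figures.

Isothermal: W = nRT ln(V₂/V₁).
W = (0.379)(8.314)(388) × ln(8.02/39.6)
  = 1223 × -1.597
W_by_gas = -1952 J; work on gas = −W_by = 1952 J.

W ≈ 1950 J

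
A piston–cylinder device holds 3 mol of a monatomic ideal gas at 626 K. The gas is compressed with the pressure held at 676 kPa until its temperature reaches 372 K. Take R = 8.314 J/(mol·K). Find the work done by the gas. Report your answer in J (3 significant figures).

W ≈ -6340 J

Isobaric: W = P ΔV = nR ΔT.
W = (3)(8.314)(372 − 626) = -6335 J.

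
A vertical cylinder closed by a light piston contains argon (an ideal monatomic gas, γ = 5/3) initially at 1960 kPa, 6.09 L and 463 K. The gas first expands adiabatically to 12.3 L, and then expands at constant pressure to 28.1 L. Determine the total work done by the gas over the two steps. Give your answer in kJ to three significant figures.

W_total ≈ 16.3 kJ

Step 1 (adiabatic): W = (P₁V₁ − P₂V₂)/(γ−1) = (11936 − 7470)/0.667 = 6699 J.
After step 1: P = 607.4 kPa, V = 12.3 L, T = 289.8 K.
Step 2 (isobaric): W = PΔV = (607.4 kPa)(28.1 − 12.3 L) = 9596 J.
W_total = 6699 + 9596 = 16295 J.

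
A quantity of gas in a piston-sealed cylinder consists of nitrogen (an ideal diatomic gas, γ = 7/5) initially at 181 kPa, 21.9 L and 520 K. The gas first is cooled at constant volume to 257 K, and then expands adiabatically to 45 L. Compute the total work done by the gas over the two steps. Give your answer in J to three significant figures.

W_total ≈ 1230 J

Step 1 (isochoric): W = 0 (constant volume).
After step 1: P = 89.46 kPa (V unchanged).
Step 2 (adiabatic): W = (P₁V₁ − P₂V₂)/(γ−1) = (1959 − 1469)/0.4 = 1226 J.
W_total = 0 + 1226 = 1226 J.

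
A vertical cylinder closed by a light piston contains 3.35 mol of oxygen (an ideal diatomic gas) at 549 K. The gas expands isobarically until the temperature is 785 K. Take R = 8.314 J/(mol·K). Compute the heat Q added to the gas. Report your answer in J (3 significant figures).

Isobaric: W = nRΔT = (3.35)(8.314)(236) = 6573 J.
ΔU = nCᵥΔT with Cᵥ = 5R/2: ΔU = (3.35)(20.79)(236) = 16433 J.
Q = ΔU + W = 16433 + 6573 = 23006 J.

Q ≈ 23000 J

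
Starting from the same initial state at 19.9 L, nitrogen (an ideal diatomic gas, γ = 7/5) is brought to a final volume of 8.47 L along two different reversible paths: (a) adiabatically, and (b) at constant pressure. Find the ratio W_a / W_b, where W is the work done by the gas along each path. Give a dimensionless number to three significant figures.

W_a / W_b ≈ 1.77

Path (a) adiabatic: W = P₁V₁(1 − (V₁/V₂)^(γ−1))/(γ−1) → W_a/(P₁V₁) = -1.018.
Path (b) isobaric: W = P₁(V₂ − V₁) → W_b/(P₁V₁) = -0.5744.
W_a / W_b = -1.018 / -0.5744 = 1.773.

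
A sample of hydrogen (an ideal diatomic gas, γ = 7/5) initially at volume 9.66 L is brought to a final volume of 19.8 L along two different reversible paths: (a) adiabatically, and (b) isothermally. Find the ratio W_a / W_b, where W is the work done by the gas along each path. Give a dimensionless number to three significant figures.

W_a / W_b ≈ 0.869

Path (a) adiabatic: W = P₁V₁(1 − (V₁/V₂)^(γ−1))/(γ−1) → W_a/(P₁V₁) = 0.6239.
Path (b) isothermal: W = P₁V₁ ln(V₂/V₁) → W_b/(P₁V₁) = 0.7177.
W_a / W_b = 0.6239 / 0.7177 = 0.8693.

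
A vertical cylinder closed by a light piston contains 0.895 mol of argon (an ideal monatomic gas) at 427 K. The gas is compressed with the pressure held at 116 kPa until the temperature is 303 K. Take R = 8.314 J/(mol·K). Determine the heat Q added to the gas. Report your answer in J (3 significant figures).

Q ≈ -2310 J

Isobaric: W = nRΔT = (0.895)(8.314)(-124) = -922.7 J.
ΔU = nCᵥΔT with Cᵥ = 3R/2: ΔU = (0.895)(12.47)(-124) = -1384 J.
Q = ΔU + W = -1384 − 922.7 = -2307 J.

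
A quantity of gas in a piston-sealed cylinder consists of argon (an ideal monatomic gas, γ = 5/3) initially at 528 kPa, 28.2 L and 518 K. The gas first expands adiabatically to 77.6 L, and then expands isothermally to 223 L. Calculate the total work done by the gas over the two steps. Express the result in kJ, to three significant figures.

W_total ≈ 19.0 kJ

Step 1 (adiabatic): W = (P₁V₁ − P₂V₂)/(γ−1) = (14890 − 7582)/0.667 = 10961 J.
After step 1: P = 97.71 kPa, V = 77.6 L, T = 263.8 K.
Step 2 (isothermal): W = P₁V₁ ln(V₂/V₁) = (7582) ln(223/77.6) = 8004 J.
W_total = 10961 + 8004 = 18965 J.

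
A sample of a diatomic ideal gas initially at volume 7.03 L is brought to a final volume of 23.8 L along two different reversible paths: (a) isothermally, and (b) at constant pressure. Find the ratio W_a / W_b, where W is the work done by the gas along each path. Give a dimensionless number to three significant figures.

Path (a) isothermal: W = P₁V₁ ln(V₂/V₁) → W_a/(P₁V₁) = 1.219.
Path (b) isobaric: W = P₁(V₂ − V₁) → W_b/(P₁V₁) = 2.385.
W_a / W_b = 1.219 / 2.385 = 0.5112.

W_a / W_b ≈ 0.511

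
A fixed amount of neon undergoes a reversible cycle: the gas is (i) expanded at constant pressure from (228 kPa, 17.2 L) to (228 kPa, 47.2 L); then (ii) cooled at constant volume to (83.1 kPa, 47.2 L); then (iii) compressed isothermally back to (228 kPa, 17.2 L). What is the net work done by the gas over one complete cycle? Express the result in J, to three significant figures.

Leg (i): W = PΔV = (228)(47.2 − 17.2) = 6840 J.
Leg (ii): W = 0.
Leg (iii): W = PᵢVᵢ ln(V_f/Vᵢ) = (3922) ln(17.2/47.2) = -3960 J.
W_net = 6840 − 3960 = 2880 J.

W_net ≈ 2880 J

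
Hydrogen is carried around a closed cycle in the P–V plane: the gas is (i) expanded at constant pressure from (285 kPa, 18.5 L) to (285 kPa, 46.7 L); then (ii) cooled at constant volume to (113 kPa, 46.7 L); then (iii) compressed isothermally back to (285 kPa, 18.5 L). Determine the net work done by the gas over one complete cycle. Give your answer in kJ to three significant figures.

W_net ≈ 3.15 kJ

Leg (i): W = PΔV = (285)(46.7 − 18.5) = 8037 J.
Leg (ii): W = 0.
Leg (iii): W = PᵢVᵢ ln(V_f/Vᵢ) = (5277) ln(18.5/46.7) = -4886 J.
W_net = 8037 − 4886 = 3151 J.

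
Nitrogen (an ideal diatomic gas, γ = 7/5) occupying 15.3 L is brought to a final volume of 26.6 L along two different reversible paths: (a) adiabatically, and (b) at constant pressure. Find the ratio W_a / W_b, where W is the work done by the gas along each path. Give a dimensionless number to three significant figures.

W_a / W_b ≈ 0.672

Path (a) adiabatic: W = P₁V₁(1 − (V₁/V₂)^(γ−1))/(γ−1) → W_a/(P₁V₁) = 0.4962.
Path (b) isobaric: W = P₁(V₂ − V₁) → W_b/(P₁V₁) = 0.7386.
W_a / W_b = 0.4962 / 0.7386 = 0.6718.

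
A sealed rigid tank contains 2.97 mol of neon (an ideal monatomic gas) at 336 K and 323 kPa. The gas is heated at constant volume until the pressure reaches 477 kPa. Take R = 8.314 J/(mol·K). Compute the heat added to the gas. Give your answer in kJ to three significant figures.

Constant volume ⇒ W = 0, so Q = ΔU = nCᵥΔT with Cᵥ = 3R/2 = 12.47 J/(mol·K).
At constant V, T₂/T₁ = P₂/P₁ ⇒ ΔT = T₁(P₂/P₁ − 1) = 336·(477/323 − 1) = 160.2 K.
ΔU = (2.97)(12.47)(160.2) = 5934 J.

Q ≈ 5.93 kJ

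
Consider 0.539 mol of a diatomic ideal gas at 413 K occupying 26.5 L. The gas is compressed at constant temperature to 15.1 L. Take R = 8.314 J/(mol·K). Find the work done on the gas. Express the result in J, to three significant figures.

Isothermal: W = nRT ln(V₂/V₁).
W = (0.539)(8.314)(413) × ln(15.1/26.5)
  = 1851 × -0.5624
W_by_gas = -1041 J; work on gas = −W_by = 1041 J.

W ≈ 1040 J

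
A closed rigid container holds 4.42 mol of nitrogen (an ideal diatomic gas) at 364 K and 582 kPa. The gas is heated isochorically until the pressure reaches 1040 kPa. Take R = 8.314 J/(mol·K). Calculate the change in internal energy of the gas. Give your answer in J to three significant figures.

ΔU ≈ 26300 J

Constant volume ⇒ W = 0, so Q = ΔU = nCᵥΔT with Cᵥ = 5R/2 = 20.79 J/(mol·K).
At constant V, T₂/T₁ = P₂/P₁ ⇒ ΔT = T₁(P₂/P₁ − 1) = 364·(1040/582 − 1) = 286.4 K.
ΔU = (4.42)(20.79)(286.4) = 26316 J.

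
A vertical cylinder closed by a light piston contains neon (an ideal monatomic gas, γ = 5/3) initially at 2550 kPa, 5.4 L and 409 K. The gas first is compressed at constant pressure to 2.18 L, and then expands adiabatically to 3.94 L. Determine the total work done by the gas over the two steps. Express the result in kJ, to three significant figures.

W_total ≈ -5.49 kJ

Step 1 (isobaric): W = PΔV = (2550 kPa)(2.18 − 5.4 L) = -8211 J.
After step 1: P = 2550 kPa, V = 2.18 L, T = 165.1 K.
Step 2 (adiabatic): W = (P₁V₁ − P₂V₂)/(γ−1) = (5559 − 3747)/0.667 = 2719 J.
W_total = -8211 + 2719 = -5492 J.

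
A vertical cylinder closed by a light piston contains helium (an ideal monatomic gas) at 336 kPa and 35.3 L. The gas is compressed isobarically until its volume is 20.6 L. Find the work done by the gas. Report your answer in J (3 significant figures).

W ≈ -4940 J

Isobaric: W = P ΔV.
W = (336 kPa)(20.6 − 35.3 L) = (336)(-14.7) = -4939 J.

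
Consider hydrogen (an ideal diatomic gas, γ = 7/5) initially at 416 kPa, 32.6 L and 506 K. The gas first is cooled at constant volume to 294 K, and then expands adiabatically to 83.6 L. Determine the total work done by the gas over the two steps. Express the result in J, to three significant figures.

W_total ≈ 6180 J

Step 1 (isochoric): W = 0 (constant volume).
After step 1: P = 241.7 kPa (V unchanged).
Step 2 (adiabatic): W = (P₁V₁ − P₂V₂)/(γ−1) = (7880 − 5406)/0.4 = 6183 J.
W_total = 0 + 6183 = 6183 J.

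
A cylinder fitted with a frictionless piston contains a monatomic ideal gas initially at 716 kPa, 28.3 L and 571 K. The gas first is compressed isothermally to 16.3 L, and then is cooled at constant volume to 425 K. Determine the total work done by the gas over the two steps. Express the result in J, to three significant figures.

Step 1 (isothermal): W = P₁V₁ ln(V₂/V₁) = (20263) ln(16.3/28.3) = -11179 J.
Step 2 (isochoric): W = 0 (constant volume).
W_total = -11179 + 0 = -11179 J.

W_total ≈ -11200 J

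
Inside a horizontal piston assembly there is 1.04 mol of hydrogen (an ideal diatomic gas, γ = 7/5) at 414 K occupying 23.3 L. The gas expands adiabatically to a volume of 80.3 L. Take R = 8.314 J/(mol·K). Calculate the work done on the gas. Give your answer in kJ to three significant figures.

Adiabatic: TV^(γ−1) = const with γ = 7/5.
T₂ = T₁ (V₁/V₂)^(γ−1) = 414 × (23.3/80.3)^0.4 = 414 × 0.6096 = 252.4 K.
W_by = nCᵥ(T₁ − T₂) = (1.04)(20.79)(414 − 252.4) = 3494 J.
Work on gas = −W_by = -3494 J.

W ≈ -3.49 kJ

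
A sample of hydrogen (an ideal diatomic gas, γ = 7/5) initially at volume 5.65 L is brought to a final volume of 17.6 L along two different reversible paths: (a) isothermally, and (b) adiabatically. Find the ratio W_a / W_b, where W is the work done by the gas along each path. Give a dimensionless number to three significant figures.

Path (a) isothermal: W = P₁V₁ ln(V₂/V₁) → W_a/(P₁V₁) = 1.136.
Path (b) adiabatic: W = P₁V₁(1 − (V₁/V₂)^(γ−1))/(γ−1) → W_b/(P₁V₁) = 0.9131.
W_a / W_b = 1.136 / 0.9131 = 1.244.

W_a / W_b ≈ 1.24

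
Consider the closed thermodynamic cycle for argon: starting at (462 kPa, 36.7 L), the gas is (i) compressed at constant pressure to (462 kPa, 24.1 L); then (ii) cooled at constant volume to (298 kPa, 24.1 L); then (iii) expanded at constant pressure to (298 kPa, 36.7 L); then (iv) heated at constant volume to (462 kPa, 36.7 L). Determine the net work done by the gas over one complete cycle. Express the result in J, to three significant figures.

W_net ≈ -2070 J

Constant-volume legs do no work.
W(i) = (462)(24.1 − 36.7) = -5821 J; W(iii) = (298)(36.7 − 24.1) = 3755 J.
W_net = -5821 + 3755 = -2066 J (the counter-clockwise enclosed area).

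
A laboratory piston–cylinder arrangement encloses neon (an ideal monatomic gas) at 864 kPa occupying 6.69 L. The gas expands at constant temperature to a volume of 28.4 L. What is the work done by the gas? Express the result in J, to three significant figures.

Isothermal: W = nRT ln(V₂/V₁) = P₁V₁ ln(V₂/V₁).
P₁V₁ = (864 kPa)(6.69 L) = 5780 J.
W = 5780 × ln(28.4/6.69) = 5780 × 1.446
W_by_gas = 8357 J.

W ≈ 8360 J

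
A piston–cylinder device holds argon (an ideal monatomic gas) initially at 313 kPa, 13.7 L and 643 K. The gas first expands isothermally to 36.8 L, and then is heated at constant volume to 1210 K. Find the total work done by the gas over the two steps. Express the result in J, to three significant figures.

W_total ≈ 4240 J

Step 1 (isothermal): W = P₁V₁ ln(V₂/V₁) = (4288) ln(36.8/13.7) = 4237 J.
Step 2 (isochoric): W = 0 (constant volume).
W_total = 4237 + 0 = 4237 J.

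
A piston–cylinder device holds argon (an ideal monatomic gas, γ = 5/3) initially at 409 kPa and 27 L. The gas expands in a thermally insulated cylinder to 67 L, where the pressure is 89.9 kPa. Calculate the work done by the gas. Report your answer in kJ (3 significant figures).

Adiabatic: W = (P₁V₁ − P₂V₂)/(γ − 1) with γ = 5/3.
P₁V₁ = 11043 J, P₂V₂ = 6023 J.
W = (11043 − 6023) / 0.6667 = 7530 J.

W ≈ 7.53 kJ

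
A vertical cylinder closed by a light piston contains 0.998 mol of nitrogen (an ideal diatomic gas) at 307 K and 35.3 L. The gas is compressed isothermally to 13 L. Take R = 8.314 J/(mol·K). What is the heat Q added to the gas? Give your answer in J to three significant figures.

Q ≈ -2540 J

Isothermal ⇒ ΔU = 0, so Q = W = nRT ln(V₂/V₁).
Q = (0.998)(8.314)(307) ln(13/35.3) = 2547 × -0.9989 = -2545 J.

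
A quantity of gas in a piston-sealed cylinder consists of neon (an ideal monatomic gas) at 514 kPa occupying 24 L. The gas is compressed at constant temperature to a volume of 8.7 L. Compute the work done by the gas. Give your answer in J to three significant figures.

Isothermal: W = nRT ln(V₂/V₁) = P₁V₁ ln(V₂/V₁).
P₁V₁ = (514 kPa)(24 L) = 12336 J.
W = 12336 × ln(8.7/24) = 12336 × -1.015
W_by_gas = -12518 J.

W ≈ -12500 J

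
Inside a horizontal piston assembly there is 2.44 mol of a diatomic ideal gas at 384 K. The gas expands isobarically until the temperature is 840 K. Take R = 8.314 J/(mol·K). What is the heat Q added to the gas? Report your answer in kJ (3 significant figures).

Q ≈ 32.4 kJ

Isobaric: W = nRΔT = (2.44)(8.314)(456) = 9250 J.
ΔU = nCᵥΔT with Cᵥ = 5R/2: ΔU = (2.44)(20.79)(456) = 23126 J.
Q = ΔU + W = 23126 + 9250 = 32377 J.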